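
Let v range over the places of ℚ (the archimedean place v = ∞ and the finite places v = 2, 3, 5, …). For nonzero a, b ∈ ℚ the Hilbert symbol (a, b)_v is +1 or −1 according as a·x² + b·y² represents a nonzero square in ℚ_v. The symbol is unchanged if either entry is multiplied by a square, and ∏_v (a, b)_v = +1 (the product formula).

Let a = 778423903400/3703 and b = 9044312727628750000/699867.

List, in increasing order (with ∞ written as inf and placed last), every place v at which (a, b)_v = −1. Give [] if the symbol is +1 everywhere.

(a, b) ≡ (182, 2145) mod (ℚ^×)²; places V = {2, 3, 5, 7, 11, 13, 23, ∞}.
(a,b)_2: α=3, β=4; u≡3, v≡1 (mod 8); ε(u)ε(v)=1·0, αω(v)=3·0, βω(u)=4·1; sum ≡ 0  ⇒  +1.
(a,b)_23: α=-2, u≡7; β=-2, v≡6 (mod 23); (7|23)=-1, (6|23)=+1; sign (−1)^0·-1^-2·+1^-2 = +1.
(a,b)_5: α=2, u≡2; β=7, v≡4 (mod 5); (2|5)=-1, (4|5)=+1; sign (−1)^0·-1^7·+1^2 = -1.
(a,b)_∞: sgn(182)=+, sgn(2145)=+, so +1.
(a,b)_11: α=6, u≡7; β=7, v≡6 (mod 11); (7|11)=-1, (6|11)=-1; sign (−1)^0·-1^7·-1^6 = -1.
(a,b)_3: α=0, u≡2; β=-3, v≡1 (mod 3); (2|3)=-1, (1|3)=+1; sign (−1)^0·-1^-3·+1^0 = -1.
(a,b)_7: α=-1, u≡6; β=-2, v≡3 (mod 7); (6|7)=-1, (3|7)=-1; sign (−1)^0·-1^-2·-1^-1 = -1.
(a,b)_13: α=3, u≡9; β=5, v≡4 (mod 13); (9|13)=+1, (4|13)=+1; sign (−1)^0·+1^5·+1^3 = +1.
Ram(182, 2145) = {3, 5, 7, 11}; no ℚ_3-point on the conic.

[3, 5, 7, 11]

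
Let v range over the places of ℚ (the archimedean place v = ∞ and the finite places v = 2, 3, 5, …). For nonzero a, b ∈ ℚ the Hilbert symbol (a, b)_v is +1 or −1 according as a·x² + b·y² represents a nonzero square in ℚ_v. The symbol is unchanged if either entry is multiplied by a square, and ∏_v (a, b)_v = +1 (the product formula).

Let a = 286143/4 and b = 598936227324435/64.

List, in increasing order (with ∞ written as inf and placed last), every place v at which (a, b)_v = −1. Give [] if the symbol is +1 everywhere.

(a, b) ≡ (286143, 7315) mod (ℚ^×)²; places V = {2, 3, 5, 7, 11, 13, 19, 23, 29, ∞}.
(a,b)_2: α=-2, β=-6; u≡7, v≡3 (mod 8); ε(u)ε(v)=1·1, αω(v)=-2·1, βω(u)=-6·0; sum ≡ 1  ⇒  -1.
(a,b)_5: α=0, u≡2; β=1, v≡3 (mod 5); (2|5)=-1, (3|5)=-1; sign (−1)^0·-1^1·-1^0 = -1.
(a,b)_29: α=1, u≡9; β=2, v≡4 (mod 29); (9|29)=+1, (4|29)=+1; sign (−1)^0·+1^2·+1^1 = +1.
(a,b)_3: α=1, u≡2; β=2, v≡1 (mod 3); (2|3)=-1, (1|3)=+1; sign (−1)^0·-1^2·+1^1 = +1.
(a,b)_7: α=0, u≡1; β=1, v≡4 (mod 7); (1|7)=+1, (4|7)=+1; sign (−1)^0·+1^1·+1^0 = +1.
(a,b)_19: α=0, u≡15; β=1, v≡1 (mod 19); (15|19)=-1, (1|19)=+1; sign (−1)^0·-1^1·+1^0 = -1.
(a,b)_∞: sgn(286143)=+, sgn(7315)=+, so +1.
(a,b)_23: α=1, u≡11; β=2, v≡13 (mod 23); (11|23)=-1, (13|23)=+1; sign (−1)^0·-1^2·+1^1 = +1.
(a,b)_13: α=1, u≡7; β=2, v≡3 (mod 13); (7|13)=-1, (3|13)=+1; sign (−1)^0·-1^2·+1^1 = +1.
(a,b)_11: α=1, u≡5; β=3, v≡1 (mod 11); (5|11)=+1, (1|11)=+1; sign (−1)^1·+1^3·+1^1 = -1.
|Ram(286143, 7315)| = 4, even; anisotropic at {2, 5, 11, 19}.

[2, 5, 11, 19]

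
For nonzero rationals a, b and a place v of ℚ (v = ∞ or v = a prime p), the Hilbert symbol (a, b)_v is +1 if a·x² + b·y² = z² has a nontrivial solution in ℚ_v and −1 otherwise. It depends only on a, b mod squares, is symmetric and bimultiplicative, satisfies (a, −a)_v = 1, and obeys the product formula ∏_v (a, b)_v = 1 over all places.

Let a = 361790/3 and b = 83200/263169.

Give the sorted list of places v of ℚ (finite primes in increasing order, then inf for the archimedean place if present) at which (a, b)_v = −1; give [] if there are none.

(a, b) ≡ (8970, 13) mod (ℚ^×)²; places V = {2, 3, 5, 11, 13, 19, 23, ∞}.
(a,b)_3: α=-1, u≡2; β=-6, v≡1 (mod 3); (2|3)=-1, (1|3)=+1; sign (−1)^0·-1^-6·+1^-1 = +1.
(a,b)_19: α=0, u≡10; β=-2, v≡8 (mod 19); (10|19)=-1, (8|19)=-1; sign (−1)^0·-1^-2·-1^0 = +1.
(a,b)_23: α=1, u≡7; β=0, v≡3 (mod 23); (7|23)=-1, (3|23)=+1; sign (−1)^0·-1^0·+1^1 = +1.
(a,b)_2: α=1, β=8; u≡5, v≡5 (mod 8); ε(u)ε(v)=0·0, αω(v)=1·1, βω(u)=8·1; sum ≡ 1  ⇒  -1.
(a,b)_5: α=1, u≡1; β=2, v≡2 (mod 5); (1|5)=+1, (2|5)=-1; sign (−1)^0·+1^2·-1^1 = -1.
(a,b)_∞: sgn(8970)=+, sgn(13)=+, so +1.
(a,b)_11: α=2, u≡3; β=0, v≡8 (mod 11); (3|11)=+1, (8|11)=-1; sign (−1)^0·+1^0·-1^2 = +1.
(a,b)_13: α=1, u≡12; β=1, v≡3 (mod 13); (12|13)=+1, (3|13)=+1; sign (−1)^0·+1^1·+1^1 = +1.
(8970, 13 / ℚ) ramifies at {2, 5}: a division algebra.

[2, 5]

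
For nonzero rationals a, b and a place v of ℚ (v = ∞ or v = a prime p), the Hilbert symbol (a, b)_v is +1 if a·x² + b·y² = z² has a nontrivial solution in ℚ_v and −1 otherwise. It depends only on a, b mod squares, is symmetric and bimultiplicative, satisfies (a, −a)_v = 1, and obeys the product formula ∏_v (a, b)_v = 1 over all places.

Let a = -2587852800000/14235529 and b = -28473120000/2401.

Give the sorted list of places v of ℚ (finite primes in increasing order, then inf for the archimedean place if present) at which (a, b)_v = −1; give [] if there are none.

[3, 5, 13, inf]

Mod squares: a ≡ -195, b ≡ -13. Check v ∈ {∞, 2, 3, 5, 7, 11, 13}.
v=2: v_2(a)=18, v_2(b)=8; units ≡ 5, 3 (mod 8); ε·ε+αω+βω = 0·1+18·1+8·1 ≡ 0  ⇒  (a,b)_2 = +1.
v=11: a=11^-2·(≡4), b=11^0·(≡9) mod 11; (4|11)=+1, (9|11)=+1; (−1)^{-2·0·5}·(+1)^0·(+1)^-2 = +1.
v=13: a=13^1·(≡5), b=13^3·(≡10) mod 13; (5|13)=-1, (10|13)=+1; (−1)^{1·3·6}·(-1)^3·(+1)^1 = -1.
v=5: a=5^5·(≡1), b=5^4·(≡3) mod 5; (1|5)=+1, (3|5)=-1; (−1)^{5·4·2}·(+1)^4·(-1)^5 = -1.
v=∞: -195 < 0 and -13 < 0  ⇒  (a,b)_∞ = -1.
v=7: a=7^-6·(≡4), b=7^-4·(≡4) mod 7; (4|7)=+1, (4|7)=+1; (−1)^{-6·-4·3}·(+1)^-4·(+1)^-6 = +1.
v=3: a=3^5·(≡1), b=3^4·(≡2) mod 3; (1|3)=+1, (2|3)=-1; (−1)^{5·4·1}·(+1)^4·(-1)^5 = -1.
|Ram(-195, -13)| = 4, even; anisotropic at {3, 5, 13, ∞}.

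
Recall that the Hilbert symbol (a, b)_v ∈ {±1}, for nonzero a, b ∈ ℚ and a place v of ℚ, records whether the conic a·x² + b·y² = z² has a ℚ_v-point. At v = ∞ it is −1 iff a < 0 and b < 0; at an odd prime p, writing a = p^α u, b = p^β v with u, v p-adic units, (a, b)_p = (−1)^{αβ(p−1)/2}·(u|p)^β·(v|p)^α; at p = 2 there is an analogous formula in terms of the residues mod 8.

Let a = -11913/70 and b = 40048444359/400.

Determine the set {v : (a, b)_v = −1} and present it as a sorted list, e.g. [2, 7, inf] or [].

(a, b) ≡ (-2310, 231) mod (ℚ^×)²; places V = {2, 3, 5, 7, 11, 19, ∞}.
(a,b)_11: α=1, u≡7; β=3, v≡10 (mod 11); (7|11)=-1, (10|11)=-1; sign (−1)^1·-1^3·-1^1 = -1.
(a,b)_5: α=-1, u≡3; β=-2, v≡4 (mod 5); (3|5)=-1, (4|5)=+1; sign (−1)^0·-1^-2·+1^-1 = +1.
(a,b)_2: α=-1, β=-4; u≡5, v≡7 (mod 8); ε(u)ε(v)=0·1, αω(v)=-1·0, βω(u)=-4·1; sum ≡ 0  ⇒  +1.
(a,b)_∞: sgn(-2310)=−, sgn(231)=+, so +1.
(a,b)_7: α=-1, u≡5; β=3, v≡6 (mod 7); (5|7)=-1, (6|7)=-1; sign (−1)^1·-1^3·-1^-1 = -1.
(a,b)_19: α=2, u≡15; β=2, v≡15 (mod 19); (15|19)=-1, (15|19)=-1; sign (−1)^0·-1^2·-1^2 = +1.
(a,b)_3: α=1, u≡1; β=5, v≡2 (mod 3); (1|3)=+1, (2|3)=-1; sign (−1)^1·+1^5·-1^1 = +1.
|Ram(-2310, 231)| = 2, even; anisotropic at {7, 11}.

[7, 11]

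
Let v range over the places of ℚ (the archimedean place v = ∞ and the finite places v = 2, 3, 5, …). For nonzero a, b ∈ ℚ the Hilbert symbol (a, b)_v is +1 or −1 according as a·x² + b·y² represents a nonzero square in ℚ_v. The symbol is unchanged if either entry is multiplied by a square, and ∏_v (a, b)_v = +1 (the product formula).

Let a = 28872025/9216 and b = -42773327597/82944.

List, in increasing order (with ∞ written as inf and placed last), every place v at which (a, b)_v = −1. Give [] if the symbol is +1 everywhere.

[7, 11]

Mod squares: a ≡ 481, b ≡ -77. Check v ∈ {∞, 2, 3, 5, 7, 11, 13, 37}.
v=5: a=5^2·(≡1), b=5^0·(≡2) mod 5; (1|5)=+1, (2|5)=-1; (−1)^{2·0·2}·(+1)^0·(-1)^2 = +1.
v=11: a=11^0·(≡8), b=11^1·(≡5) mod 11; (8|11)=-1, (5|11)=+1; (−1)^{0·1·5}·(-1)^1·(+1)^0 = -1.
v=∞: 481 > 0 and -77 < 0  ⇒  (a,b)_∞ = +1.
v=37: a=37^1·(≡23), b=37^2·(≡34) mod 37; (23|37)=-1, (34|37)=+1; (−1)^{1·2·18}·(-1)^2·(+1)^1 = +1.
v=3: a=3^-2·(≡1), b=3^-4·(≡1) mod 3; (1|3)=+1, (1|3)=+1; (−1)^{-2·-4·1}·(+1)^-4·(+1)^-2 = +1.
v=7: a=7^4·(≡5), b=7^5·(≡5) mod 7; (5|7)=-1, (5|7)=-1; (−1)^{4·5·3}·(-1)^5·(-1)^4 = -1.
v=13: a=13^1·(≡8), b=13^2·(≡9) mod 13; (8|13)=-1, (9|13)=+1; (−1)^{1·2·6}·(-1)^2·(+1)^1 = +1.
v=2: v_2(a)=-10, v_2(b)=-10; units ≡ 1, 3 (mod 8); ε·ε+αω+βω = 0·1+-10·1+-10·0 ≡ 0  ⇒  (a,b)_2 = +1.
(481, -77 / ℚ) ramifies at {7, 11}: a division algebra.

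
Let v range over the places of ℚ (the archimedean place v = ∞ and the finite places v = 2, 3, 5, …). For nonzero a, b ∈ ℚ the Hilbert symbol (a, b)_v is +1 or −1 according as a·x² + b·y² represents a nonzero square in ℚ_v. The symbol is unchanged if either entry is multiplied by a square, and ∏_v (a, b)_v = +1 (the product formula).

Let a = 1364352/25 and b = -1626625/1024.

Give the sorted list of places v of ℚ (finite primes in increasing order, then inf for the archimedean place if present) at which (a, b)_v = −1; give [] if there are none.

[2, 3, 5, 7, 17, 19]

(a, b) ≡ (21318, -385) mod (ℚ^×)²; places V = {2, 3, 5, 7, 11, 13, 17, 19, ∞}.
(a,b)_17: α=1, u≡2; β=0, v≡5 (mod 17); (2|17)=+1, (5|17)=-1; sign (−1)^0·+1^0·-1^1 = -1.
(a,b)_7: α=0, u≡6; β=1, v≡2 (mod 7); (6|7)=-1, (2|7)=+1; sign (−1)^0·-1^1·+1^0 = -1.
(a,b)_11: α=1, u≡6; β=1, v≡9 (mod 11); (6|11)=-1, (9|11)=+1; sign (−1)^1·-1^1·+1^1 = +1.
(a,b)_19: α=1, u≡17; β=0, v≡8 (mod 19); (17|19)=+1, (8|19)=-1; sign (−1)^0·+1^0·-1^1 = -1.
(a,b)_∞: sgn(21318)=+, sgn(-385)=−, so +1.
(a,b)_2: α=7, β=-10; u≡3, v≡7 (mod 8); ε(u)ε(v)=1·1, αω(v)=7·0, βω(u)=-10·1; sum ≡ 1  ⇒  -1.
(a,b)_13: α=0, u≡11; β=2, v≡6 (mod 13); (11|13)=-1, (6|13)=-1; sign (−1)^0·-1^2·-1^0 = +1.
(a,b)_5: α=-2, u≡2; β=3, v≡3 (mod 5); (2|5)=-1, (3|5)=-1; sign (−1)^0·-1^3·-1^-2 = -1.
(a,b)_3: α=1, u≡2; β=0, v≡2 (mod 3); (2|3)=-1, (2|3)=-1; sign (−1)^0·-1^0·-1^1 = -1.
Ram(21318, -385) = {2, 3, 5, 7, 17, 19}; no ℚ_2-point on the conic.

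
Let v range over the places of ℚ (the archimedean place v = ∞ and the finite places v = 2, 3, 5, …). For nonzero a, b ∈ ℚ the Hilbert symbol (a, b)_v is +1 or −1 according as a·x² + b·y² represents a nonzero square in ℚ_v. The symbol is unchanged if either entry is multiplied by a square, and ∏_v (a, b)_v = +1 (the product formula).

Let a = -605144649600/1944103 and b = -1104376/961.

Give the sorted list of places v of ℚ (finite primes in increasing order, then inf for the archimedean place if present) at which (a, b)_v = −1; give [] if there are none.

(a, b) ≡ (-403522, -276094) mod (ℚ^×)²; places V = {2, 3, 5, 7, 13, 17, 19, 31, 37, 41, ∞}.
(a,b)_13: α=0, u≡11; β=1, v≡10 (mod 13); (11|13)=-1, (10|13)=+1; sign (−1)^0·-1^1·+1^0 = -1.
(a,b)_31: α=-2, u≡14; β=-2, v≡30 (mod 31); (14|31)=+1, (30|31)=-1; sign (−1)^0·+1^-2·-1^-2 = +1.
(a,b)_41: α=1, u≡39; β=1, v≡16 (mod 41); (39|41)=+1, (16|41)=+1; sign (−1)^0·+1^1·+1^1 = +1.
(a,b)_5: α=2, u≡2; β=0, v≡4 (mod 5); (2|5)=-1, (4|5)=+1; sign (−1)^0·-1^0·+1^2 = +1.
(a,b)_19: α=1, u≡17; β=0, v≡12 (mod 19); (17|19)=+1, (12|19)=-1; sign (−1)^0·+1^0·-1^1 = -1.
(a,b)_3: α=8, u≡2; β=0, v≡2 (mod 3); (2|3)=-1, (2|3)=-1; sign (−1)^0·-1^0·-1^8 = +1.
(a,b)_7: α=-1, u≡5; β=1, v≡6 (mod 7); (5|7)=-1, (6|7)=-1; sign (−1)^1·-1^1·-1^-1 = -1.
(a,b)_2: α=7, β=3; u≡7, v≡1 (mod 8); ε(u)ε(v)=1·0, αω(v)=7·0, βω(u)=3·0; sum ≡ 0  ⇒  +1.
(a,b)_∞: sgn(-403522)=−, sgn(-276094)=−, so -1.
(a,b)_37: α=1, u≡1; β=1, v≡26 (mod 37); (1|37)=+1, (26|37)=+1; sign (−1)^0·+1^1·+1^1 = +1.
(a,b)_17: α=-2, u≡14; β=0, v≡7 (mod 17); (14|17)=-1, (7|17)=-1; sign (−1)^0·-1^0·-1^-2 = +1.
Ram(-403522, -276094) = {7, 13, 19, ∞}; no ℚ_7-point on the conic.

[7, 13, 19, inf]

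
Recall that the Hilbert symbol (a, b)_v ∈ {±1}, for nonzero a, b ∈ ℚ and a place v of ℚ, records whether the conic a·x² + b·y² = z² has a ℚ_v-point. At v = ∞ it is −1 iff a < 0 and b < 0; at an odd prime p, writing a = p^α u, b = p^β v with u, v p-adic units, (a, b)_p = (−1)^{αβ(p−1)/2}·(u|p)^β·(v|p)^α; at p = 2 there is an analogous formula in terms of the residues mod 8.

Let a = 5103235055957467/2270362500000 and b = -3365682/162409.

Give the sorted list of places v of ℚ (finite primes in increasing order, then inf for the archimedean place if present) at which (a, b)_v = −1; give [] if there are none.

[2, 23]

(a, b) ≡ (28014, -4002) mod (ℚ^×)²; places V = {2, 3, 5, 7, 11, 13, 23, 29, 31, ∞}.
(a,b)_7: α=-1, u≡3; β=0, v≡1 (mod 7); (3|7)=-1, (1|7)=+1; sign (−1)^0·-1^0·+1^-1 = +1.
(a,b)_3: α=-3, u≡2; β=1, v≡1 (mod 3); (2|3)=-1, (1|3)=+1; sign (−1)^1·-1^1·+1^-3 = +1.
(a,b)_2: α=-5, β=1; u≡7, v≡7 (mod 8); ε(u)ε(v)=1·1, αω(v)=-5·0, βω(u)=1·0; sum ≡ 1  ⇒  -1.
(a,b)_23: α=3, u≡15; β=1, v≡14 (mod 23); (15|23)=-1, (14|23)=-1; sign (−1)^1·-1^1·-1^3 = -1.
(a,b)_29: α=5, u≡23; β=3, v≡4 (mod 29); (23|29)=+1, (4|29)=+1; sign (−1)^0·+1^3·+1^5 = +1.
(a,b)_5: α=-8, u≡4; β=0, v≡2 (mod 5); (4|5)=+1, (2|5)=-1; sign (−1)^0·+1^0·-1^-8 = +1.
(a,b)_∞: sgn(28014)=+, sgn(-4002)=−, so +1.
(a,b)_13: α=2, u≡12; β=-2, v≡8 (mod 13); (12|13)=+1, (8|13)=-1; sign (−1)^0·+1^-2·-1^2 = +1.
(a,b)_31: α=-2, u≡27; β=-2, v≡8 (mod 31); (27|31)=-1, (8|31)=+1; sign (−1)^0·-1^-2·+1^-2 = +1.
(a,b)_11: α=2, u≡7; β=0, v≡2 (mod 11); (7|11)=-1, (2|11)=-1; sign (−1)^0·-1^0·-1^2 = +1.
Ram(28014, -4002) = {2, 23}; no ℚ_2-point on the conic.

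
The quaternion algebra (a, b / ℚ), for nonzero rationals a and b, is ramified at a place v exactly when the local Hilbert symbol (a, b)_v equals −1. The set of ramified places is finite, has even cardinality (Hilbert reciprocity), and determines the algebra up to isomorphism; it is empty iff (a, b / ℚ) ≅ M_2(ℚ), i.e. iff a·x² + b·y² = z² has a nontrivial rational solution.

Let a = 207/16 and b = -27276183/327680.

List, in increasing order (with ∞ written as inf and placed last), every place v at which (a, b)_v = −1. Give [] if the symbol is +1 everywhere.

Mod squares: a ≡ 23, b ≡ -115. Check v ∈ {∞, 2, 3, 5, 11, 23}.
v=2: v_2(a)=-4, v_2(b)=-16; units ≡ 7, 5 (mod 8); ε·ε+αω+βω = 1·0+-4·1+-16·0 ≡ 0  ⇒  (a,b)_2 = +1.
v=11: a=11^0·(≡4), b=11^4·(≡7) mod 11; (4|11)=+1, (7|11)=-1; (−1)^{0·4·5}·(+1)^4·(-1)^0 = +1.
v=23: a=23^1·(≡2), b=23^1·(≡18) mod 23; (2|23)=+1, (18|23)=+1; (−1)^{1·1·11}·(+1)^1·(+1)^1 = -1.
v=3: a=3^2·(≡2), b=3^4·(≡2) mod 3; (2|3)=-1, (2|3)=-1; (−1)^{2·4·1}·(-1)^4·(-1)^2 = +1.
v=∞: 23 > 0 and -115 < 0  ⇒  (a,b)_∞ = +1.
v=5: a=5^0·(≡2), b=5^-1·(≡2) mod 5; (2|5)=-1, (2|5)=-1; (−1)^{0·-1·2}·(-1)^-1·(-1)^0 = -1.
(23, -115 / ℚ) ramifies at {5, 23}: a division algebra.

[5, 23]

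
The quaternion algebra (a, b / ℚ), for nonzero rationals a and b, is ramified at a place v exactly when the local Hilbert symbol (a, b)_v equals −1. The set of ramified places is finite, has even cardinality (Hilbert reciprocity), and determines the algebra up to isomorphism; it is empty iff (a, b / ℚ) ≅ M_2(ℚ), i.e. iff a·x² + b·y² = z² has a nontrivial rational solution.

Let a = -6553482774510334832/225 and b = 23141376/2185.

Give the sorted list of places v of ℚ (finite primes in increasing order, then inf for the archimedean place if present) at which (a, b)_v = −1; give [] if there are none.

(a, b) ≡ (-11687, 67735) mod (ℚ^×)²; places V = {2, 3, 5, 13, 19, 23, 29, 31, ∞}.
(a,b)_23: α=4, u≡17; β=-1, v≡6 (mod 23); (17|23)=-1, (6|23)=+1; sign (−1)^0·-1^-1·+1^4 = -1.
(a,b)_13: α=1, u≡8; β=0, v≡11 (mod 13); (8|13)=-1, (11|13)=-1; sign (−1)^0·-1^0·-1^1 = -1.
(a,b)_5: α=-2, u≡2; β=-1, v≡3 (mod 5); (2|5)=-1, (3|5)=-1; sign (−1)^0·-1^-1·-1^-2 = -1.
(a,b)_29: α=1, u≡21; β=0, v≡13 (mod 29); (21|29)=-1, (13|29)=+1; sign (−1)^0·-1^0·+1^1 = +1.
(a,b)_∞: sgn(-11687)=−, sgn(67735)=+, so +1.
(a,b)_31: α=3, u≡27; β=1, v≡30 (mod 31); (27|31)=-1, (30|31)=-1; sign (−1)^1·-1^1·-1^3 = -1.
(a,b)_19: α=4, u≡11; β=-1, v≡3 (mod 19); (11|19)=+1, (3|19)=-1; sign (−1)^0·+1^-1·-1^4 = +1.
(a,b)_2: α=4, β=10; u≡1, v≡7 (mod 8); ε(u)ε(v)=0·1, αω(v)=4·0, βω(u)=10·0; sum ≡ 0  ⇒  +1.
(a,b)_3: α=-2, u≡1; β=6, v≡1 (mod 3); (1|3)=+1, (1|3)=+1; sign (−1)^0·+1^6·+1^-2 = +1.
|Ram(-11687, 67735)| = 4, even; anisotropic at {5, 13, 23, 31}.

[5, 13, 23, 31]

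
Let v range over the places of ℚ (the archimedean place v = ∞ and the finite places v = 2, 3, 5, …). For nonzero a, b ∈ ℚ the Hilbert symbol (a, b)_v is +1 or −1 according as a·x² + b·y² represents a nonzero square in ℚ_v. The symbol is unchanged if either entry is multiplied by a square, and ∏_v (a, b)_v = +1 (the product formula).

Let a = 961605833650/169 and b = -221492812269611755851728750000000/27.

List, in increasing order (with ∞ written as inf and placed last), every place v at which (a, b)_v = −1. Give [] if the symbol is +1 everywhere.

[2, 19]

Mod squares: a ≡ 7714, b ≡ -42. Check v ∈ {∞, 2, 3, 5, 7, 11, 13, 19, 29}.
v=19: a=19^1·(≡9), b=19^2·(≡8) mod 19; (9|19)=+1, (8|19)=-1; (−1)^{1·2·9}·(+1)^2·(-1)^1 = -1.
v=11: a=11^2·(≡4), b=11^2·(≡2) mod 11; (4|11)=+1, (2|11)=-1; (−1)^{2·2·5}·(+1)^2·(-1)^2 = +1.
v=2: v_2(a)=1, v_2(b)=7; units ≡ 1, 3 (mod 8); ε·ε+αω+βω = 0·1+1·1+7·0 ≡ 1  ⇒  (a,b)_2 = -1.
v=29: a=29^3·(≡23), b=29^6·(≡13) mod 29; (23|29)=+1, (13|29)=+1; (−1)^{3·6·14}·(+1)^6·(+1)^3 = +1.
v=7: a=7^3·(≡3), b=7^9·(≡4) mod 7; (3|7)=-1, (4|7)=+1; (−1)^{3·9·3}·(-1)^9·(+1)^3 = +1.
v=3: a=3^0·(≡1), b=3^-3·(≡1) mod 3; (1|3)=+1, (1|3)=+1; (−1)^{0·-3·1}·(+1)^-3·(+1)^0 = +1.
v=∞: 7714 > 0 and -42 < 0  ⇒  (a,b)_∞ = +1.
v=5: a=5^2·(≡4), b=5^10·(≡3) mod 5; (4|5)=+1, (3|5)=-1; (−1)^{2·10·2}·(+1)^10·(-1)^2 = +1.
v=13: a=13^-2·(≡7), b=13^2·(≡10) mod 13; (7|13)=-1, (10|13)=+1; (−1)^{-2·2·6}·(-1)^2·(+1)^-2 = +1.
(7714, -42 / ℚ) ramifies at {2, 19}: a division algebra.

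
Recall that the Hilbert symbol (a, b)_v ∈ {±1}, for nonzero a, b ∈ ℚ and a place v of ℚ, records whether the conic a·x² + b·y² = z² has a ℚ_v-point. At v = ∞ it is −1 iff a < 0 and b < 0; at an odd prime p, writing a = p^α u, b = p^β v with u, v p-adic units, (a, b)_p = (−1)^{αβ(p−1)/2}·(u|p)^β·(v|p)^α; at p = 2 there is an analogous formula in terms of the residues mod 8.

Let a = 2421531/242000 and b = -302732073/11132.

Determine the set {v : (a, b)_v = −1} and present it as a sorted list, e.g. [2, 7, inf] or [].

[3, 17, 19, 29]

(a, b) ≡ (95, -238119) mod (ℚ^×)²; places V = {2, 3, 5, 7, 11, 17, 19, 23, 29, ∞}.
(a,b)_19: α=1, u≡1; β=2, v≡14 (mod 19); (1|19)=+1, (14|19)=-1; sign (−1)^0·+1^2·-1^1 = -1.
(a,b)_7: α=2, u≡2; β=1, v≡5 (mod 7); (2|7)=+1, (5|7)=-1; sign (−1)^0·+1^1·-1^2 = +1.
(a,b)_23: α=0, u≡4; β=-1, v≡22 (mod 23); (4|23)=+1, (22|23)=-1; sign (−1)^0·+1^-1·-1^0 = +1.
(a,b)_5: α=-3, u≡1; β=0, v≡1 (mod 5); (1|5)=+1, (1|5)=+1; sign (−1)^0·+1^0·+1^-3 = +1.
(a,b)_2: α=-4, β=-2; u≡7, v≡1 (mod 8); ε(u)ε(v)=1·0, αω(v)=-4·0, βω(u)=-2·0; sum ≡ 0  ⇒  +1.
(a,b)_3: α=2, u≡2; β=5, v≡1 (mod 3); (2|3)=-1, (1|3)=+1; sign (−1)^0·-1^5·+1^2 = -1.
(a,b)_∞: sgn(95)=+, sgn(-238119)=−, so +1.
(a,b)_17: α=2, u≡3; β=1, v≡16 (mod 17); (3|17)=-1, (16|17)=+1; sign (−1)^0·-1^1·+1^2 = -1.
(a,b)_11: α=-2, u≡10; β=-2, v≡4 (mod 11); (10|11)=-1, (4|11)=+1; sign (−1)^0·-1^-2·+1^-2 = +1.
(a,b)_29: α=0, u≡17; β=1, v≡13 (mod 29); (17|29)=-1, (13|29)=+1; sign (−1)^0·-1^1·+1^0 = -1.
|Ram(95, -238119)| = 4, even; anisotropic at {3, 17, 19, 29}.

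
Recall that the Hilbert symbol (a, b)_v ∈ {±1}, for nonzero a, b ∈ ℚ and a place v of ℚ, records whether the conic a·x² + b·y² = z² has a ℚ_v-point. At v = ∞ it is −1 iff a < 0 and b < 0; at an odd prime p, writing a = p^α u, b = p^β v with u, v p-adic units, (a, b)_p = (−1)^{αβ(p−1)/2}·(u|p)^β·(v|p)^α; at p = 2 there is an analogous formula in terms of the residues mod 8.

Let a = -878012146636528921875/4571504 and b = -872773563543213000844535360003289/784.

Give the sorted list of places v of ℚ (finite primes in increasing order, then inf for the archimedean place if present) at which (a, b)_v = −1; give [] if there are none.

[2, 13, 19, 23, 37, inf]

Mod squares: a ≡ -1087541, b ≡ -15249. Check v ∈ {∞, 2, 3, 5, 7, 11, 13, 17, 19, 23, 37}.
v=37: a=37^1·(≡18), b=37^2·(≡19) mod 37; (18|37)=-1, (19|37)=-1; (−1)^{1·2·18}·(-1)^2·(-1)^1 = -1.
v=3: a=3^8·(≡1), b=3^15·(≡2) mod 3; (1|3)=+1, (2|3)=-1; (−1)^{8·15·1}·(+1)^15·(-1)^8 = +1.
v=5: a=5^6·(≡1), b=5^0·(≡4) mod 5; (1|5)=+1, (4|5)=+1; (−1)^{6·0·2}·(+1)^0·(+1)^6 = +1.
v=23: a=23^2·(≡17), b=23^5·(≡12) mod 23; (17|23)=-1, (12|23)=+1; (−1)^{2·5·11}·(-1)^5·(+1)^2 = -1.
v=13: a=13^1·(≡5), b=13^3·(≡12) mod 13; (5|13)=-1, (12|13)=+1; (−1)^{1·3·6}·(-1)^3·(+1)^1 = -1.
v=7: a=7^-5·(≡4), b=7^-2·(≡4) mod 7; (4|7)=+1, (4|7)=+1; (−1)^{-5·-2·3}·(+1)^-2·(+1)^-5 = +1.
v=19: a=19^1·(≡8), b=19^2·(≡18) mod 19; (8|19)=-1, (18|19)=-1; (−1)^{1·2·9}·(-1)^2·(-1)^1 = -1.
v=11: a=11^6·(≡2), b=11^6·(≡7) mod 11; (2|11)=-1, (7|11)=-1; (−1)^{6·6·5}·(-1)^6·(-1)^6 = +1.
v=∞: -1087541 < 0 and -15249 < 0  ⇒  (a,b)_∞ = -1.
v=2: v_2(a)=-4, v_2(b)=-4; units ≡ 3, 7 (mod 8); ε·ε+αω+βω = 1·1+-4·0+-4·1 ≡ 1  ⇒  (a,b)_2 = -1.
v=17: a=17^-1·(≡8), b=17^3·(≡16) mod 17; (8|17)=+1, (16|17)=+1; (−1)^{-1·3·8}·(+1)^3·(+1)^-1 = +1.
Ram(-1087541, -15249) = {2, 13, 19, 23, 37, ∞}; no ℚ_2-point on the conic.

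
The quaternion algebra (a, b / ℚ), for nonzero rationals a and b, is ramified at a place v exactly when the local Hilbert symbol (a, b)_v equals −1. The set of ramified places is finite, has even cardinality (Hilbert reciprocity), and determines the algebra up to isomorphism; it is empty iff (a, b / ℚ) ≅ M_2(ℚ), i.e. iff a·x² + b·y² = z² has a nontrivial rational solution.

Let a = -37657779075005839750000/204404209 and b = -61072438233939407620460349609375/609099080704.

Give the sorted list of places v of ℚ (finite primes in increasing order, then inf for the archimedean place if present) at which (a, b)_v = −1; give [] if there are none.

Mod squares: a ≡ -559, b ≡ -953095. Check v ∈ {∞, 2, 3, 5, 7, 11, 13, 17, 23, 29, 31, 43}.
v=3: a=3^0·(≡2), b=3^4·(≡2) mod 3; (2|3)=-1, (2|3)=-1; (−1)^{0·4·1}·(-1)^4·(-1)^0 = +1.
v=43: a=43^1·(≡19), b=43^1·(≡4) mod 43; (19|43)=-1, (4|43)=+1; (−1)^{1·1·21}·(-1)^1·(+1)^1 = +1.
v=5: a=5^6·(≡4), b=5^9·(≡4) mod 5; (4|5)=+1, (4|5)=+1; (−1)^{6·9·2}·(+1)^9·(+1)^6 = +1.
v=23: a=23^4·(≡9), b=23^6·(≡2) mod 23; (9|23)=+1, (2|23)=+1; (−1)^{4·6·11}·(+1)^6·(+1)^4 = +1.
v=13: a=13^3·(≡9), b=13^1·(≡6) mod 13; (9|13)=+1, (6|13)=-1; (−1)^{3·1·6}·(+1)^1·(-1)^3 = -1.
v=31: a=31^2·(≡11), b=31^3·(≡19) mod 31; (11|31)=-1, (19|31)=+1; (−1)^{2·3·15}·(-1)^3·(+1)^2 = -1.
v=29: a=29^-4·(≡10), b=29^-6·(≡26) mod 29; (10|29)=-1, (26|29)=-1; (−1)^{-4·-6·14}·(-1)^-6·(-1)^-4 = +1.
v=∞: -559 < 0 and -953095 < 0  ⇒  (a,b)_∞ = -1.
v=17: a=17^-2·(≡8), b=17^0·(≡3) mod 17; (8|17)=+1, (3|17)=-1; (−1)^{-2·0·8}·(+1)^0·(-1)^-2 = +1.
v=11: a=11^2·(≡2), b=11^3·(≡7) mod 11; (2|11)=-1, (7|11)=-1; (−1)^{2·3·5}·(-1)^3·(-1)^2 = -1.
v=2: v_2(a)=4, v_2(b)=-10; units ≡ 1, 1 (mod 8); ε·ε+αω+βω = 0·0+4·0+-10·0 ≡ 0  ⇒  (a,b)_2 = +1.
v=7: a=7^2·(≡1), b=7^6·(≡2) mod 7; (1|7)=+1, (2|7)=+1; (−1)^{2·6·3}·(+1)^6·(+1)^2 = +1.
|Ram(-559, -953095)| = 4, even; anisotropic at {11, 13, 31, ∞}.

[11, 13, 31, inf]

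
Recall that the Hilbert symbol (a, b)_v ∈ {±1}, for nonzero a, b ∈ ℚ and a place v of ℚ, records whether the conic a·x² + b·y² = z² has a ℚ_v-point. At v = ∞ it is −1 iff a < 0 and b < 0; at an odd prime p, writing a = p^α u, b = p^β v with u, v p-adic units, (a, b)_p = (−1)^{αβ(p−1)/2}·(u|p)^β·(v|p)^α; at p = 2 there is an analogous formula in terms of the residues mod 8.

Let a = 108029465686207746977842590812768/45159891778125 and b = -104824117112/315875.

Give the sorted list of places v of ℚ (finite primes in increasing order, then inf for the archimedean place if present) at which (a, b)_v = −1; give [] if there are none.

Mod squares: a ≡ 34510, b ≡ -22330. Check v ∈ {∞, 2, 3, 5, 7, 11, 13, 17, 19, 29, 31, 37}.
v=31: a=31^2·(≡7), b=31^0·(≡22) mod 31; (7|31)=+1, (22|31)=-1; (−1)^{2·0·15}·(+1)^0·(-1)^2 = +1.
v=37: a=37^-2·(≡28), b=37^0·(≡23) mod 37; (28|37)=+1, (23|37)=-1; (−1)^{-2·0·18}·(+1)^0·(-1)^-2 = +1.
v=5: a=5^-5·(≡2), b=5^-3·(≡4) mod 5; (2|5)=-1, (4|5)=+1; (−1)^{-5·-3·2}·(-1)^-3·(+1)^-5 = -1.
v=∞: 34510 > 0 and -22330 < 0  ⇒  (a,b)_∞ = +1.
v=29: a=29^7·(≡24), b=29^3·(≡20) mod 29; (24|29)=+1, (20|29)=+1; (−1)^{7·3·14}·(+1)^3·(+1)^7 = +1.
v=7: a=7^3·(≡4), b=7^-1·(≡2) mod 7; (4|7)=+1, (2|7)=+1; (−1)^{3·-1·3}·(+1)^-1·(+1)^3 = -1.
v=2: v_2(a)=5, v_2(b)=3; units ≡ 7, 3 (mod 8); ε·ε+αω+βω = 1·1+5·1+3·0 ≡ 0  ⇒  (a,b)_2 = +1.
v=13: a=13^4·(≡8), b=13^2·(≡9) mod 13; (8|13)=-1, (9|13)=+1; (−1)^{4·2·6}·(-1)^2·(+1)^4 = +1.
v=19: a=19^-4·(≡6), b=19^-2·(≡12) mod 19; (6|19)=+1, (12|19)=-1; (−1)^{-4·-2·9}·(+1)^-2·(-1)^-4 = +1.
v=17: a=17^5·(≡14), b=17^2·(≡9) mod 17; (14|17)=-1, (9|17)=+1; (−1)^{5·2·8}·(-1)^2·(+1)^5 = +1.
v=11: a=11^4·(≡3), b=11^1·(≡5) mod 11; (3|11)=+1, (5|11)=+1; (−1)^{4·1·5}·(+1)^1·(+1)^4 = +1.
v=3: a=3^-4·(≡1), b=3^0·(≡2) mod 3; (1|3)=+1, (2|3)=-1; (−1)^{-4·0·1}·(+1)^0·(-1)^-4 = +1.
Ram(34510, -22330) = {5, 7}; no ℚ_5-point on the conic.

[5, 7]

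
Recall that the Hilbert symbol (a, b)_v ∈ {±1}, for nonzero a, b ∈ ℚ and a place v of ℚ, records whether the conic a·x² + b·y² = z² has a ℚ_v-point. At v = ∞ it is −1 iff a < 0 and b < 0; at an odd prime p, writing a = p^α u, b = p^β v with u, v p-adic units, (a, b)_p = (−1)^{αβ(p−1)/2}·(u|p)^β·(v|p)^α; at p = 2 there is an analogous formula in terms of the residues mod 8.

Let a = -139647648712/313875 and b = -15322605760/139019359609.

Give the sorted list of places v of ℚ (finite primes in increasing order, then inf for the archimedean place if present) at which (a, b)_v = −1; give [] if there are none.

[2, 11, 31, inf]

Mod squares: a ≡ -64790, b ≡ -2035. Check v ∈ {∞, 2, 3, 5, 7, 11, 13, 19, 23, 29, 31, 37, 43}.
v=2: v_2(a)=3, v_2(b)=6; units ≡ 5, 5 (mod 8); ε·ε+αω+βω = 0·0+3·1+6·1 ≡ 1  ⇒  (a,b)_2 = -1.
v=37: a=37^2·(≡7), b=37^1·(≡15) mod 37; (7|37)=+1, (15|37)=-1; (−1)^{2·1·18}·(+1)^1·(-1)^2 = +1.
v=7: a=7^0·(≡1), b=7^6·(≡4) mod 7; (1|7)=+1, (4|7)=+1; (−1)^{0·6·3}·(+1)^6·(+1)^0 = +1.
v=11: a=11^1·(≡8), b=11^1·(≡8) mod 11; (8|11)=-1, (8|11)=-1; (−1)^{1·1·5}·(-1)^1·(-1)^1 = -1.
v=19: a=19^3·(≡18), b=19^0·(≡9) mod 19; (18|19)=-1, (9|19)=+1; (−1)^{3·0·9}·(-1)^0·(+1)^3 = +1.
v=23: a=23^0·(≡2), b=23^-2·(≡8) mod 23; (2|23)=+1, (8|23)=+1; (−1)^{0·-2·11}·(+1)^-2·(+1)^0 = +1.
v=31: a=31^-1·(≡25), b=31^0·(≡11) mod 31; (25|31)=+1, (11|31)=-1; (−1)^{-1·0·15}·(+1)^0·(-1)^-1 = -1.
v=43: a=43^0·(≡6), b=43^-2·(≡5) mod 43; (6|43)=+1, (5|43)=-1; (−1)^{0·-2·21}·(+1)^-2·(-1)^0 = +1.
v=5: a=5^-3·(≡3), b=5^1·(≡2) mod 5; (3|5)=-1, (2|5)=-1; (−1)^{-3·1·2}·(-1)^1·(-1)^-3 = +1.
v=13: a=13^2·(≡6), b=13^-2·(≡5) mod 13; (6|13)=-1, (5|13)=-1; (−1)^{2·-2·6}·(-1)^-2·(-1)^2 = +1.
v=∞: -64790 < 0 and -2035 < 0  ⇒  (a,b)_∞ = -1.
v=3: a=3^-4·(≡1), b=3^0·(≡2) mod 3; (1|3)=+1, (2|3)=-1; (−1)^{-4·0·1}·(+1)^0·(-1)^-4 = +1.
v=29: a=29^0·(≡20), b=29^-2·(≡7) mod 29; (20|29)=+1, (7|29)=+1; (−1)^{0·-2·14}·(+1)^-2·(+1)^0 = +1.
Ram(-64790, -2035) = {2, 11, 31, ∞}; no ℚ_2-point on the conic.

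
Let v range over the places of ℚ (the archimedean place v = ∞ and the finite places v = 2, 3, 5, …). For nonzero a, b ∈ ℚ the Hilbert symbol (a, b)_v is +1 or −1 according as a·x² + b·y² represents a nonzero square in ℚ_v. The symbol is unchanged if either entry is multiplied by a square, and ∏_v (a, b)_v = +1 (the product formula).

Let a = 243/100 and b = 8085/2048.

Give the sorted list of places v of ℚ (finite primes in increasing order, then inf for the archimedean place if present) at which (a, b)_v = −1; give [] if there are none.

Mod squares: a ≡ 3, b ≡ 330. Check v ∈ {∞, 2, 3, 5, 7, 11}.
v=7: a=7^0·(≡6), b=7^2·(≡1) mod 7; (6|7)=-1, (1|7)=+1; (−1)^{0·2·3}·(-1)^2·(+1)^0 = +1.
v=11: a=11^0·(≡1), b=11^1·(≡10) mod 11; (1|11)=+1, (10|11)=-1; (−1)^{0·1·5}·(+1)^1·(-1)^0 = +1.
v=∞: 3 > 0 and 330 > 0  ⇒  (a,b)_∞ = +1.
v=5: a=5^-2·(≡2), b=5^1·(≡4) mod 5; (2|5)=-1, (4|5)=+1; (−1)^{-2·1·2}·(-1)^1·(+1)^-2 = -1.
v=2: v_2(a)=-2, v_2(b)=-11; units ≡ 3, 5 (mod 8); ε·ε+αω+βω = 1·0+-2·1+-11·1 ≡ 1  ⇒  (a,b)_2 = -1.
v=3: a=3^5·(≡1), b=3^1·(≡2) mod 3; (1|3)=+1, (2|3)=-1; (−1)^{5·1·1}·(+1)^1·(-1)^5 = +1.
|Ram(3, 330)| = 2, even; anisotropic at {2, 5}.

[2, 5]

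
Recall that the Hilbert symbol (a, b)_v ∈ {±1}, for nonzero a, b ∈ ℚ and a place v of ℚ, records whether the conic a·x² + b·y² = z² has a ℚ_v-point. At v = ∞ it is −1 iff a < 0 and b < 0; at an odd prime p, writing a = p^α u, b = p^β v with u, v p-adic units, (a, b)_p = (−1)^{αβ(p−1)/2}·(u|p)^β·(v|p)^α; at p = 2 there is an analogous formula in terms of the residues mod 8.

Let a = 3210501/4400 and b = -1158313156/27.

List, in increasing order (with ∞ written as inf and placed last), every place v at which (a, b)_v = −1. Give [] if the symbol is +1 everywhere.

[3, 11]

Mod squares: a ≡ 231, b ≡ -3. Check v ∈ {∞, 2, 3, 5, 7, 11, 13, 17, 23}.
v=∞: 231 > 0 and -3 < 0  ⇒  (a,b)_∞ = +1.
v=3: a=3^1·(≡2), b=3^-3·(≡2) mod 3; (2|3)=-1, (2|3)=-1; (−1)^{1·-3·1}·(-1)^-3·(-1)^1 = -1.
v=11: a=11^-1·(≡2), b=11^2·(≡7) mod 11; (2|11)=-1, (7|11)=-1; (−1)^{-1·2·5}·(-1)^2·(-1)^-1 = -1.
v=13: a=13^0·(≡10), b=13^2·(≡1) mod 13; (10|13)=+1, (1|13)=+1; (−1)^{0·2·6}·(+1)^2·(+1)^0 = +1.
v=23: a=23^2·(≡16), b=23^0·(≡14) mod 23; (16|23)=+1, (14|23)=-1; (−1)^{2·0·11}·(+1)^0·(-1)^2 = +1.
v=5: a=5^-2·(≡1), b=5^0·(≡2) mod 5; (1|5)=+1, (2|5)=-1; (−1)^{-2·0·2}·(+1)^0·(-1)^-2 = +1.
v=7: a=7^1·(≡6), b=7^2·(≡2) mod 7; (6|7)=-1, (2|7)=+1; (−1)^{1·2·3}·(-1)^2·(+1)^1 = +1.
v=17: a=17^2·(≡3), b=17^2·(≡12) mod 17; (3|17)=-1, (12|17)=-1; (−1)^{2·2·8}·(-1)^2·(-1)^2 = +1.
v=2: v_2(a)=-4, v_2(b)=2; units ≡ 7, 5 (mod 8); ε·ε+αω+βω = 1·0+-4·1+2·0 ≡ 0  ⇒  (a,b)_2 = +1.
(231, -3 / ℚ) ramifies at {3, 11}: a division algebra.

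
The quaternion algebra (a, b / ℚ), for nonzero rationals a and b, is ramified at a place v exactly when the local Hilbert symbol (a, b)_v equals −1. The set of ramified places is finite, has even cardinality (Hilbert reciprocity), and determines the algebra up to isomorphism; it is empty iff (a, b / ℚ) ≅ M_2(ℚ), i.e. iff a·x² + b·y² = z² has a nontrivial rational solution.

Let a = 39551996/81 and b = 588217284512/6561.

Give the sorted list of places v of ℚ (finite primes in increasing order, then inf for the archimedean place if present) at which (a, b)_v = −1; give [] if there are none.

[11, 17]

Mod squares: a ≡ 81719, b ≡ 14858. Check v ∈ {∞, 2, 3, 11, 13, 17, 19, 23}.
v=13: a=13^0·(≡1), b=13^2·(≡12) mod 13; (1|13)=+1, (12|13)=+1; (−1)^{0·2·6}·(+1)^2·(+1)^0 = +1.
v=∞: 81719 > 0 and 14858 > 0  ⇒  (a,b)_∞ = +1.
v=2: v_2(a)=2, v_2(b)=5; units ≡ 7, 5 (mod 8); ε·ε+αω+βω = 1·0+2·1+5·0 ≡ 0  ⇒  (a,b)_2 = +1.
v=17: a=17^1·(≡8), b=17^1·(≡6) mod 17; (8|17)=+1, (6|17)=-1; (−1)^{1·1·8}·(+1)^1·(-1)^1 = -1.
v=3: a=3^-4·(≡2), b=3^-8·(≡2) mod 3; (2|3)=-1, (2|3)=-1; (−1)^{-4·-8·1}·(-1)^-8·(-1)^-4 = +1.
v=23: a=23^1·(≡22), b=23^1·(≡18) mod 23; (22|23)=-1, (18|23)=+1; (−1)^{1·1·11}·(-1)^1·(+1)^1 = +1.
v=11: a=11^3·(≡4), b=11^4·(≡10) mod 11; (4|11)=+1, (10|11)=-1; (−1)^{3·4·5}·(+1)^4·(-1)^3 = -1.
v=19: a=19^1·(≡5), b=19^1·(≡14) mod 19; (5|19)=+1, (14|19)=-1; (−1)^{1·1·9}·(+1)^1·(-1)^1 = +1.
|Ram(81719, 14858)| = 2, even; anisotropic at {11, 17}.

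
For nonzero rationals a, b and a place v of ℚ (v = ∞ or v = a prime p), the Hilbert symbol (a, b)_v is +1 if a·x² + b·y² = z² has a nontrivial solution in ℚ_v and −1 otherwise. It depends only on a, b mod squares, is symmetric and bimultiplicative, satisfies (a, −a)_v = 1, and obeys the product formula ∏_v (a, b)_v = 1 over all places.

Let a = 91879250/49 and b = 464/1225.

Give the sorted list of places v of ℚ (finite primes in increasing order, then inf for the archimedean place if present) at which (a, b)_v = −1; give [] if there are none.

Mod squares: a ≡ 4370, b ≡ 29. Check v ∈ {∞, 2, 5, 7, 19, 23, 29}.
v=5: a=5^3·(≡1), b=5^-2·(≡1) mod 5; (1|5)=+1, (1|5)=+1; (−1)^{3·-2·2}·(+1)^-2·(+1)^3 = +1.
v=2: v_2(a)=1, v_2(b)=4; units ≡ 1, 5 (mod 8); ε·ε+αω+βω = 0·0+1·1+4·0 ≡ 1  ⇒  (a,b)_2 = -1.
v=19: a=19^1·(≡2), b=19^0·(≡3) mod 19; (2|19)=-1, (3|19)=-1; (−1)^{1·0·9}·(-1)^0·(-1)^1 = -1.
v=7: a=7^-2·(≡1), b=7^-2·(≡4) mod 7; (1|7)=+1, (4|7)=+1; (−1)^{-2·-2·3}·(+1)^-2·(+1)^-2 = +1.
v=23: a=23^1·(≡6), b=23^0·(≡16) mod 23; (6|23)=+1, (16|23)=+1; (−1)^{1·0·11}·(+1)^0·(+1)^1 = +1.
v=∞: 4370 > 0 and 29 > 0  ⇒  (a,b)_∞ = +1.
v=29: a=29^2·(≡25), b=29^1·(≡23) mod 29; (25|29)=+1, (23|29)=+1; (−1)^{2·1·14}·(+1)^1·(+1)^2 = +1.
Ram(4370, 29) = {2, 19}; no ℚ_2-point on the conic.

[2, 19]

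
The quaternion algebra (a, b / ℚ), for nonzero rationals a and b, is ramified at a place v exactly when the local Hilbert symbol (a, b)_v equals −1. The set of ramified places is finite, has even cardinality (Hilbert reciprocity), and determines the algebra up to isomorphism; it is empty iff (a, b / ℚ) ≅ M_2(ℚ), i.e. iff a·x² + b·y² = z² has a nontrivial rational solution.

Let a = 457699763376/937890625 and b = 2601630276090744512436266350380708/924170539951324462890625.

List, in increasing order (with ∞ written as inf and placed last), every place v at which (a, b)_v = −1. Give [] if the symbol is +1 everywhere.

Mod squares: a ≡ 2139, b ≡ 2553. Check v ∈ {∞, 2, 3, 5, 7, 13, 19, 23, 31, 37, 41, 53}.
v=3: a=3^3·(≡2), b=3^7·(≡2) mod 3; (2|3)=-1, (2|3)=-1; (−1)^{3·7·1}·(-1)^7·(-1)^3 = -1.
v=5: a=5^-8·(≡1), b=5^-20·(≡3) mod 5; (1|5)=+1, (3|5)=-1; (−1)^{-8·-20·2}·(+1)^-20·(-1)^-8 = +1.
v=13: a=13^0·(≡7), b=13^2·(≡11) mod 13; (7|13)=-1, (11|13)=-1; (−1)^{0·2·6}·(-1)^2·(-1)^0 = +1.
v=53: a=53^2·(≡31), b=53^6·(≡37) mod 53; (31|53)=-1, (37|53)=+1; (−1)^{2·6·26}·(-1)^6·(+1)^2 = +1.
v=19: a=19^0·(≡7), b=19^2·(≡5) mod 19; (7|19)=+1, (5|19)=+1; (−1)^{0·2·9}·(+1)^2·(+1)^0 = +1.
v=37: a=37^0·(≡26), b=37^1·(≡23) mod 37; (26|37)=+1, (23|37)=-1; (−1)^{0·1·18}·(+1)^1·(-1)^0 = +1.
v=31: a=31^1·(≡9), b=31^4·(≡6) mod 31; (9|31)=+1, (6|31)=-1; (−1)^{1·4·15}·(+1)^4·(-1)^1 = -1.
v=2: v_2(a)=4, v_2(b)=2; units ≡ 3, 1 (mod 8); ε·ε+αω+βω = 1·0+4·0+2·1 ≡ 0  ⇒  (a,b)_2 = +1.
v=41: a=41^0·(≡29), b=41^-2·(≡28) mod 41; (29|41)=-1, (28|41)=-1; (−1)^{0·-2·20}·(-1)^-2·(-1)^0 = +1.
v=∞: 2139 > 0 and 2553 > 0  ⇒  (a,b)_∞ = +1.
v=23: a=23^3·(≡3), b=23^5·(≡20) mod 23; (3|23)=+1, (20|23)=-1; (−1)^{3·5·11}·(+1)^5·(-1)^3 = +1.
v=7: a=7^-4·(≡4), b=7^-8·(≡6) mod 7; (4|7)=+1, (6|7)=-1; (−1)^{-4·-8·3}·(+1)^-8·(-1)^-4 = +1.
Ram(2139, 2553) = {3, 31}; no ℚ_3-point on the conic.

[3, 31]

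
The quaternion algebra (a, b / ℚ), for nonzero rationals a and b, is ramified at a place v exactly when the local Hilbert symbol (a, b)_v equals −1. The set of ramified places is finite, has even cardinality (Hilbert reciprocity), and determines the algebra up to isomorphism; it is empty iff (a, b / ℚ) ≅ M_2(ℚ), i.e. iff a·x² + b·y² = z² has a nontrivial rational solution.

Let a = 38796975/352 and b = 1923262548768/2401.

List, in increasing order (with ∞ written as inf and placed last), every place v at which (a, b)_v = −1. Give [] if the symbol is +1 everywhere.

Mod squares: a ≡ 8602, b ≡ 2. Check v ∈ {∞, 2, 3, 5, 7, 11, 17, 19, 23}.
v=2: v_2(a)=-5, v_2(b)=5; units ≡ 5, 1 (mod 8); ε·ε+αω+βω = 0·0+-5·0+5·1 ≡ 1  ⇒  (a,b)_2 = -1.
v=5: a=5^2·(≡2), b=5^0·(≡3) mod 5; (2|5)=-1, (3|5)=-1; (−1)^{2·0·2}·(-1)^0·(-1)^2 = +1.
v=11: a=11^-1·(≡3), b=11^2·(≡7) mod 11; (3|11)=+1, (7|11)=-1; (−1)^{-1·2·5}·(+1)^2·(-1)^-1 = -1.
v=17: a=17^1·(≡15), b=17^2·(≡13) mod 17; (15|17)=+1, (13|17)=+1; (−1)^{1·2·8}·(+1)^2·(+1)^1 = +1.
v=7: a=7^2·(≡6), b=7^-4·(≡1) mod 7; (6|7)=-1, (1|7)=+1; (−1)^{2·-4·3}·(-1)^-4·(+1)^2 = +1.
v=3: a=3^4·(≡1), b=3^2·(≡2) mod 3; (1|3)=+1, (2|3)=-1; (−1)^{4·2·1}·(+1)^2·(-1)^4 = +1.
v=∞: 8602 > 0 and 2 > 0  ⇒  (a,b)_∞ = +1.
v=19: a=19^0·(≡2), b=19^2·(≡2) mod 19; (2|19)=-1, (2|19)=-1; (−1)^{0·2·9}·(-1)^2·(-1)^0 = +1.
v=23: a=23^1·(≡4), b=23^2·(≡8) mod 23; (4|23)=+1, (8|23)=+1; (−1)^{1·2·11}·(+1)^2·(+1)^1 = +1.
|Ram(8602, 2)| = 2, even; anisotropic at {2, 11}.

[2, 11]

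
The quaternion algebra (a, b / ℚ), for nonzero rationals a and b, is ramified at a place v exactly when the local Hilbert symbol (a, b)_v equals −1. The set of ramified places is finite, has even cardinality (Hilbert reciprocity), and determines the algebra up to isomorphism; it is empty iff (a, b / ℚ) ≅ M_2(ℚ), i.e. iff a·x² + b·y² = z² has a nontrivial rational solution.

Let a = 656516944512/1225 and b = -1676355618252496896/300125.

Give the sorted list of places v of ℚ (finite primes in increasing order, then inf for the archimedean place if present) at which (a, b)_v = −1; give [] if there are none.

[2, 5, 13, 31]

Mod squares: a ≡ 58, b ≡ -1285570. Check v ∈ {∞, 2, 3, 5, 7, 11, 13, 29, 31}.
v=∞: 58 > 0 and -1285570 < 0  ⇒  (a,b)_∞ = +1.
v=5: a=5^-2·(≡3), b=5^-3·(≡4) mod 5; (3|5)=-1, (4|5)=+1; (−1)^{-2·-3·2}·(-1)^-3·(+1)^-2 = -1.
v=31: a=31^2·(≡3), b=31^3·(≡1) mod 31; (3|31)=-1, (1|31)=+1; (−1)^{2·3·15}·(-1)^3·(+1)^2 = -1.
v=2: v_2(a)=7, v_2(b)=13; units ≡ 5, 7 (mod 8); ε·ε+αω+βω = 0·1+7·0+13·1 ≡ 1  ⇒  (a,b)_2 = -1.
v=29: a=29^1·(≡19), b=29^1·(≡19) mod 29; (19|29)=-1, (19|29)=-1; (−1)^{1·1·14}·(-1)^1·(-1)^1 = +1.
v=3: a=3^2·(≡1), b=3^4·(≡2) mod 3; (1|3)=+1, (2|3)=-1; (−1)^{2·4·1}·(+1)^4·(-1)^2 = +1.
v=11: a=11^2·(≡4), b=11^3·(≡3) mod 11; (4|11)=+1, (3|11)=+1; (−1)^{2·3·5}·(+1)^3·(+1)^2 = +1.
v=13: a=13^2·(≡7), b=13^3·(≡3) mod 13; (7|13)=-1, (3|13)=+1; (−1)^{2·3·6}·(-1)^3·(+1)^2 = -1.
v=7: a=7^-2·(≡4), b=7^-4·(≡1) mod 7; (4|7)=+1, (1|7)=+1; (−1)^{-2·-4·3}·(+1)^-4·(+1)^-2 = +1.
(58, -1285570 / ℚ) ramifies at {2, 5, 13, 31}: a division algebra.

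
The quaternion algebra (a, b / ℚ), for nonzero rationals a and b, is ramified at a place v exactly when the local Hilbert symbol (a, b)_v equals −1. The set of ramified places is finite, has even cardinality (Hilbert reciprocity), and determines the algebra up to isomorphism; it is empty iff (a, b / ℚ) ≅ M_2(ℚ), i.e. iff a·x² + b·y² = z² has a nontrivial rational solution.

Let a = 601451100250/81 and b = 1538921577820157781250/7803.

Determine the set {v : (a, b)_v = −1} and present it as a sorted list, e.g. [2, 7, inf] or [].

[7, 11]

(a, b) ≡ (10, 6006) mod (ℚ^×)²; places V = {2, 3, 5, 7, 11, 13, 17, ∞}.
(a,b)_∞: sgn(10)=+, sgn(6006)=+, so +1.
(a,b)_17: α=0, u≡3; β=-2, v≡12 (mod 17); (3|17)=-1, (12|17)=-1; sign (−1)^0·-1^-2·-1^0 = +1.
(a,b)_11: α=2, u≡10; β=5, v≡7 (mod 11); (10|11)=-1, (7|11)=-1; sign (−1)^0·-1^5·-1^2 = -1.
(a,b)_2: α=1, β=1; u≡5, v≡3 (mod 8); ε(u)ε(v)=0·1, αω(v)=1·1, βω(u)=1·1; sum ≡ 0  ⇒  +1.
(a,b)_13: α=2, u≡9; β=5, v≡11 (mod 13); (9|13)=+1, (11|13)=-1; sign (−1)^0·+1^5·-1^2 = +1.
(a,b)_5: α=3, u≡2; β=6, v≡1 (mod 5); (2|5)=-1, (1|5)=+1; sign (−1)^0·-1^6·+1^3 = +1.
(a,b)_7: α=6, u≡6; β=7, v≡2 (mod 7); (6|7)=-1, (2|7)=+1; sign (−1)^0·-1^7·+1^6 = -1.
(a,b)_3: α=-4, u≡1; β=-3, v≡1 (mod 3); (1|3)=+1, (1|3)=+1; sign (−1)^0·+1^-3·+1^-4 = +1.
|Ram(10, 6006)| = 2, even; anisotropic at {7, 11}.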